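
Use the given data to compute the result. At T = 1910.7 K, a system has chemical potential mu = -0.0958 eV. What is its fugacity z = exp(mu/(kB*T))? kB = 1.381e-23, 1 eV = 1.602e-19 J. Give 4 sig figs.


Step 1: Convert mu to Joules: -0.0958*1.602e-19 = -1.535e-20 J
Step 2: kB*T = 1.381e-23*1910.7 = 2.639e-20 J
Step 3: mu/(kB*T) = -0.5816
Step 4: z = exp(-0.5816) = 0.559

0.559


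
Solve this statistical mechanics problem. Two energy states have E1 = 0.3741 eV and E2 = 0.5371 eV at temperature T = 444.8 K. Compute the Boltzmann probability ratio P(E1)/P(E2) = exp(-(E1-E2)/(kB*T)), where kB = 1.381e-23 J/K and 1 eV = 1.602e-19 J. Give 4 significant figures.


Step 1: Compute energy difference dE = E1 - E2 = 0.3741 - 0.5371 = -0.163 eV
Step 2: Convert to Joules: dE_J = -0.163 * 1.602e-19 = -2.611e-20 J
Step 3: Compute exponent = -dE_J / (kB * T) = -(-2.611e-20) / (1.381e-23 * 444.8) = 4.251
Step 4: P(E1)/P(E2) = exp(4.251) = 70.18

70.18


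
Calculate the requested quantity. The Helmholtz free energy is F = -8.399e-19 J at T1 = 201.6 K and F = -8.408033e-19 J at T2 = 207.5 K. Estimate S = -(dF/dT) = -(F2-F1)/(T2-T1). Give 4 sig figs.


Step 1: dF = F2 - F1 = -8.408033e-19 - (-8.399e-19) = -9.033e-22 J
Step 2: dT = T2 - T1 = 207.5 - 201.6 = 5.9 K
Step 3: S = -dF/dT = -(-9.033e-22)/5.9 = 1.531e-22 J/K

1.531e-22


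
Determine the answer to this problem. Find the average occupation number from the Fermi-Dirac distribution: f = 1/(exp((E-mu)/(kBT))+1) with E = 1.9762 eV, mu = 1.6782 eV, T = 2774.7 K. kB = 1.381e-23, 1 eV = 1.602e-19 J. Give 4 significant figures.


Step 1: (E - mu) = 1.9762 - 1.6782 = 0.298 eV
Step 2: Convert: (E-mu)*eV = 4.774e-20 J
Step 3: x = (E-mu)*eV/(kB*T) = 1.246
Step 4: f = 1/(exp(1.246)+1) = 0.2234

0.2234


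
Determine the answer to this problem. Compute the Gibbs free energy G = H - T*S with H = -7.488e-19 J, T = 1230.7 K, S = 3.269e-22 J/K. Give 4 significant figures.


Step 1: T*S = 1230.7 * 3.269e-22 = 4.023e-19 J
Step 2: G = H - T*S = -7.488e-19 - 4.023e-19
Step 3: G = -1.151e-18 J

-1.151e-18


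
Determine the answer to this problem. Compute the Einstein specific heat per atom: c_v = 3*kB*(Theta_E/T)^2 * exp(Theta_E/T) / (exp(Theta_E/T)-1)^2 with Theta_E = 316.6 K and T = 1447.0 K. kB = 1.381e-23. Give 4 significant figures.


Step 1: x = Theta_E/T = 316.6/1447.0 = 0.2188
Step 2: x^2 = 0.04787
Step 3: exp(x) = 1.245
Step 4: c_v = 3*1.381e-23*0.04787*1.245/(1.245-1)^2 = 4.127e-23

4.127e-23


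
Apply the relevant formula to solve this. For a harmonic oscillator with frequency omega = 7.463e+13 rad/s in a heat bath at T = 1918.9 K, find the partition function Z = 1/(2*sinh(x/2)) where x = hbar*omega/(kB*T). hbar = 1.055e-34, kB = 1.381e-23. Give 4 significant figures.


Step 1: Compute x = hbar*omega/(kB*T) = 1.055e-34*7.463e+13/(1.381e-23*1918.9) = 0.2971
Step 2: x/2 = 0.1486
Step 3: sinh(x/2) = 0.1491
Step 4: Z = 1/(2*0.1491) = 3.353

3.353


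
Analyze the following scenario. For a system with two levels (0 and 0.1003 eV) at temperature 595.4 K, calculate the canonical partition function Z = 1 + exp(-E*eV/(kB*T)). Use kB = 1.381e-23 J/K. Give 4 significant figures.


Step 1: Compute beta*E = E*eV/(kB*T) = 0.1003*1.602e-19/(1.381e-23*595.4) = 1.954
Step 2: exp(-beta*E) = exp(-1.954) = 0.1417
Step 3: Z = 1 + 0.1417 = 1.142

1.142


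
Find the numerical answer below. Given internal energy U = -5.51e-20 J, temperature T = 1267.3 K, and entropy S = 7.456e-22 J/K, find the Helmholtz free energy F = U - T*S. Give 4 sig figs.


Step 1: T*S = 1267.3 * 7.456e-22 = 9.449e-19 J
Step 2: F = U - T*S = -5.51e-20 - 9.449e-19
Step 3: F = -1e-18 J

-1e-18


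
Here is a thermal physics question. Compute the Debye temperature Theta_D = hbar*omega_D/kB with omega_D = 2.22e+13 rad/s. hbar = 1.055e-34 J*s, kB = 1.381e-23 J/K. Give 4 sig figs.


Step 1: hbar*omega_D = 1.055e-34 * 2.22e+13 = 2.342e-21 J
Step 2: Theta_D = 2.342e-21 / 1.381e-23
Step 3: Theta_D = 169.6 K

169.6


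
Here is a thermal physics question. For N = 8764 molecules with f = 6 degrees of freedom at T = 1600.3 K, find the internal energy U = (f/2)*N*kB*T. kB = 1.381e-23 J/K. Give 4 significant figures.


Step 1: f/2 = 6/2 = 3.0
Step 2: N*kB*T = 8764*1.381e-23*1600.3 = 1.937e-16
Step 3: U = 3.0 * 1.937e-16 = 5.811e-16 J

5.811e-16


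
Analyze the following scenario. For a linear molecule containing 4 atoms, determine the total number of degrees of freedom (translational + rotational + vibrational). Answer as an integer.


Step 1: Translational DOF = 3
Step 2: Rotational DOF (linear) = 2
Step 3: Vibrational DOF = 3*4 - 5 = 7
Step 4: Total = 3 + 2 + 7 = 12

12


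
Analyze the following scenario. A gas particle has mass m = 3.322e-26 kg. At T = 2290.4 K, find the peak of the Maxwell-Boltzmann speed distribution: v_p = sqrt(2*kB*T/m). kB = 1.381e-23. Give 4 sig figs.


Step 1: Numerator = 2*kB*T = 2*1.381e-23*2290.4 = 6.326e-20
Step 2: Ratio = 6.326e-20 / 3.322e-26 = 1.904e+06
Step 3: v_p = sqrt(1.904e+06) = 1380 m/s

1380


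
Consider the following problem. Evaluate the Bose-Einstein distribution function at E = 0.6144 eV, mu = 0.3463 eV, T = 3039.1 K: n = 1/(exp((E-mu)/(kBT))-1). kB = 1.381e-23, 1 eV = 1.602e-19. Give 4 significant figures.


Step 1: (E - mu) = 0.2681 eV
Step 2: x = (E-mu)*eV/(kB*T) = 0.2681*1.602e-19/(1.381e-23*3039.1) = 1.023
Step 3: exp(x) = 2.782
Step 4: n = 1/(exp(x)-1) = 0.561

0.561


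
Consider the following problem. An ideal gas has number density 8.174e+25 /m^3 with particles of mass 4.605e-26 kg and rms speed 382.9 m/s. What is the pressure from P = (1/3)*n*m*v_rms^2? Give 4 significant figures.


Step 1: v_rms^2 = 382.9^2 = 1.466e+05
Step 2: n*m = 8.174e+25*4.605e-26 = 3.764
Step 3: P = (1/3)*3.764*1.466e+05 = 1.84e+05 Pa

1.84e+05


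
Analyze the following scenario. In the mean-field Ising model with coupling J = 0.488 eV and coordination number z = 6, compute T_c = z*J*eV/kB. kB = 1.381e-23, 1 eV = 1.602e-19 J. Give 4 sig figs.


Step 1: z*J = 6*0.488 = 2.928 eV
Step 2: Convert to Joules: 2.928*1.602e-19 = 4.691e-19 J
Step 3: T_c = 4.691e-19 / 1.381e-23 = 3.397e+04 K

3.397e+04


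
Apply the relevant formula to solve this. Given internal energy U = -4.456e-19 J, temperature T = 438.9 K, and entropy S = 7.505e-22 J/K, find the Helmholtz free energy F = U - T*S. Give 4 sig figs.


Step 1: T*S = 438.9 * 7.505e-22 = 3.294e-19 J
Step 2: F = U - T*S = -4.456e-19 - 3.294e-19
Step 3: F = -7.75e-19 J

-7.75e-19


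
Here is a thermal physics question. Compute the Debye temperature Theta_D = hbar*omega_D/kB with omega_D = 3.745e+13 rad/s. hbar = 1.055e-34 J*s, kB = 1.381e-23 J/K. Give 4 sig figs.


Step 1: hbar*omega_D = 1.055e-34 * 3.745e+13 = 3.951e-21 J
Step 2: Theta_D = 3.951e-21 / 1.381e-23
Step 3: Theta_D = 286.1 K

286.1


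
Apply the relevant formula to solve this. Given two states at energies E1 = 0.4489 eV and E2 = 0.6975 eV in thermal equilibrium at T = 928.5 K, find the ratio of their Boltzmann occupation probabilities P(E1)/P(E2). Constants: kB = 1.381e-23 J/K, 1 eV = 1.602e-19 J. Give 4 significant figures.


Step 1: Compute energy difference dE = E1 - E2 = 0.4489 - 0.6975 = -0.2486 eV
Step 2: Convert to Joules: dE_J = -0.2486 * 1.602e-19 = -3.983e-20 J
Step 3: Compute exponent = -dE_J / (kB * T) = -(-3.983e-20) / (1.381e-23 * 928.5) = 3.106
Step 4: P(E1)/P(E2) = exp(3.106) = 22.33

22.33


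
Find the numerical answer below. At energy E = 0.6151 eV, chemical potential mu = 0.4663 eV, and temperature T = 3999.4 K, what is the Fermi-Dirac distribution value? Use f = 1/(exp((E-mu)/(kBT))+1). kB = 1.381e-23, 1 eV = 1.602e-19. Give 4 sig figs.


Step 1: (E - mu) = 0.6151 - 0.4663 = 0.1488 eV
Step 2: Convert: (E-mu)*eV = 2.384e-20 J
Step 3: x = (E-mu)*eV/(kB*T) = 0.4316
Step 4: f = 1/(exp(0.4316)+1) = 0.3937

0.3937


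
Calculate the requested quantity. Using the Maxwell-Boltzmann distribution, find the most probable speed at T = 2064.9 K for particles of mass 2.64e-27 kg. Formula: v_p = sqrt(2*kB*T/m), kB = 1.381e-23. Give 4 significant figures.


Step 1: Numerator = 2*kB*T = 2*1.381e-23*2064.9 = 5.703e-20
Step 2: Ratio = 5.703e-20 / 2.64e-27 = 2.16e+07
Step 3: v_p = sqrt(2.16e+07) = 4648 m/s

4648


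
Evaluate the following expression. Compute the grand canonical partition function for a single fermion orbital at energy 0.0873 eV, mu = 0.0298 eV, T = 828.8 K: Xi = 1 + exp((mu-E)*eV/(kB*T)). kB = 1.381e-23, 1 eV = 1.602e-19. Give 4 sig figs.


Step 1: (mu - E) = 0.0298 - 0.0873 = -0.0575 eV
Step 2: x = (mu-E)*eV/(kB*T) = -0.0575*1.602e-19/(1.381e-23*828.8) = -0.8048
Step 3: exp(x) = 0.4472
Step 4: Xi = 1 + 0.4472 = 1.447

1.447


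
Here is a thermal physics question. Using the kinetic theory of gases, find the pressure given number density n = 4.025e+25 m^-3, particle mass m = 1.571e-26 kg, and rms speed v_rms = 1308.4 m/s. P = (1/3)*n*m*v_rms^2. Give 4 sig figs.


Step 1: v_rms^2 = 1308.4^2 = 1.712e+06
Step 2: n*m = 4.025e+25*1.571e-26 = 0.6323
Step 3: P = (1/3)*0.6323*1.712e+06 = 3.608e+05 Pa

3.608e+05


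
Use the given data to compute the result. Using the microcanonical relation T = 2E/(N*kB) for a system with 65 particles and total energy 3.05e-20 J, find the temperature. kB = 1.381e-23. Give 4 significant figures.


Step 1: Numerator = 2*E = 2*3.05e-20 = 6.1e-20 J
Step 2: Denominator = N*kB = 65*1.381e-23 = 8.977e-22
Step 3: T = 6.1e-20 / 8.977e-22 = 67.96 K

67.96


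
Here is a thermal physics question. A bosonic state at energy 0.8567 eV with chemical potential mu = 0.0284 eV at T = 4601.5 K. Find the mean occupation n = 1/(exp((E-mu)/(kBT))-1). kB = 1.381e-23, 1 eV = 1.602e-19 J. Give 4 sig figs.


Step 1: (E - mu) = 0.8283 eV
Step 2: x = (E-mu)*eV/(kB*T) = 0.8283*1.602e-19/(1.381e-23*4601.5) = 2.088
Step 3: exp(x) = 8.07
Step 4: n = 1/(exp(x)-1) = 0.1414

0.1414


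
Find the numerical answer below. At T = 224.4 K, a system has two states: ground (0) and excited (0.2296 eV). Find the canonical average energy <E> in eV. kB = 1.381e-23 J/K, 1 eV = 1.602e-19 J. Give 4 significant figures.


Step 1: beta*E = 0.2296*1.602e-19/(1.381e-23*224.4) = 11.87
Step 2: exp(-beta*E) = 7.003e-06
Step 3: <E> = 0.2296*7.003e-06/(1+7.003e-06) = 1.608e-06 eV

1.608e-06


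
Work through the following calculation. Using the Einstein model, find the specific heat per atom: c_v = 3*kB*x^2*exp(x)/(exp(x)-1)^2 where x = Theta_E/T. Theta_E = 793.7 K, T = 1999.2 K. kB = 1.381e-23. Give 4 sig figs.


Step 1: x = Theta_E/T = 793.7/1999.2 = 0.397
Step 2: x^2 = 0.1576
Step 3: exp(x) = 1.487
Step 4: c_v = 3*1.381e-23*0.1576*1.487/(1.487-1)^2 = 4.089e-23

4.089e-23


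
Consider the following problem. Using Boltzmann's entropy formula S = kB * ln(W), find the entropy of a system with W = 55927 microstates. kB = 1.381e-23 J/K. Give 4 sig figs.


Step 1: ln(W) = ln(55927) = 10.93
Step 2: S = kB * ln(W) = 1.381e-23 * 10.93
Step 3: S = 1.51e-22 J/K

1.51e-22


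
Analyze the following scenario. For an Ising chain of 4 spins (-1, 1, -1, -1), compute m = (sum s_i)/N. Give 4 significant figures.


Step 1: Count up spins (+1): 1, down spins (-1): 3
Step 2: Total magnetization M = 1 - 3 = -2
Step 3: m = M/N = -2/4 = -0.5

-0.5


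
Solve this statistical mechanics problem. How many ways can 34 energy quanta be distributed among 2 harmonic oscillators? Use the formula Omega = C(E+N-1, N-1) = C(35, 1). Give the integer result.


Step 1: Use binomial coefficient C(35, 1)
Step 2: Numerator = 35! / 34!
Step 3: Denominator = 1!
Step 4: Omega = 35

35


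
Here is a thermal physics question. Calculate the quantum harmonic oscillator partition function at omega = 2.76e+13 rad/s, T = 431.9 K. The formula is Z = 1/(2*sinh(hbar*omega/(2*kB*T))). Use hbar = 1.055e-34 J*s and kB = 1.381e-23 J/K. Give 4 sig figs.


Step 1: Compute x = hbar*omega/(kB*T) = 1.055e-34*2.76e+13/(1.381e-23*431.9) = 0.4882
Step 2: x/2 = 0.2441
Step 3: sinh(x/2) = 0.2465
Step 4: Z = 1/(2*0.2465) = 2.028

2.028


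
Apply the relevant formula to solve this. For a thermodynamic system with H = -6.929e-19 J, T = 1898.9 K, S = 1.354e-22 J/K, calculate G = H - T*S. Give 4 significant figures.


Step 1: T*S = 1898.9 * 1.354e-22 = 2.571e-19 J
Step 2: G = H - T*S = -6.929e-19 - 2.571e-19
Step 3: G = -9.5e-19 J

-9.5e-19


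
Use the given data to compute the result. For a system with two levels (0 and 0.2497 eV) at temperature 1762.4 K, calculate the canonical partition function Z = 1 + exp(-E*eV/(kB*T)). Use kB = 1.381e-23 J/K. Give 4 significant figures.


Step 1: Compute beta*E = E*eV/(kB*T) = 0.2497*1.602e-19/(1.381e-23*1762.4) = 1.644
Step 2: exp(-beta*E) = exp(-1.644) = 0.1933
Step 3: Z = 1 + 0.1933 = 1.193

1.193


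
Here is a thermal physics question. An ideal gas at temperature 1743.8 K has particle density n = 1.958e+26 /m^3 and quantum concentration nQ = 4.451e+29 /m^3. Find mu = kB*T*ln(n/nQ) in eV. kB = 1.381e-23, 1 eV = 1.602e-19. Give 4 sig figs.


Step 1: n/nQ = 1.958e+26/4.451e+29 = 0.0004399
Step 2: ln(n/nQ) = -7.729
Step 3: mu = kB*T*ln(n/nQ) = 2.408e-20*-7.729 = -1.861e-19 J
Step 4: Convert to eV: -1.861e-19/1.602e-19 = -1.162 eV

-1.162


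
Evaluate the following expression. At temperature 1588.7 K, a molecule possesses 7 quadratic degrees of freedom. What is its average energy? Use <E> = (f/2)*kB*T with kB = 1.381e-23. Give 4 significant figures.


Step 1: f/2 = 7/2 = 3.5
Step 2: kB*T = 1.381e-23 * 1588.7 = 2.194e-20
Step 3: <E> = 3.5 * 2.194e-20 = 7.679e-20 J

7.679e-20


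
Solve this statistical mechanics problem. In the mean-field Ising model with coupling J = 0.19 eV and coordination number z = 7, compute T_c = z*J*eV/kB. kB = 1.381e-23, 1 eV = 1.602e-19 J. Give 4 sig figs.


Step 1: z*J = 7*0.19 = 1.33 eV
Step 2: Convert to Joules: 1.33*1.602e-19 = 2.131e-19 J
Step 3: T_c = 2.131e-19 / 1.381e-23 = 1.543e+04 K

1.543e+04


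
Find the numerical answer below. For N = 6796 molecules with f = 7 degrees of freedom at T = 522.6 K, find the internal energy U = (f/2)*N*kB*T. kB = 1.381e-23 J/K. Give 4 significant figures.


Step 1: f/2 = 7/2 = 3.5
Step 2: N*kB*T = 6796*1.381e-23*522.6 = 4.905e-17
Step 3: U = 3.5 * 4.905e-17 = 1.717e-16 J

1.717e-16


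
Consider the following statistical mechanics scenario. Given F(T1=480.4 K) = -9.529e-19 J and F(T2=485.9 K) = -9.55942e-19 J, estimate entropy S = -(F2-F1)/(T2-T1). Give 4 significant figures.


Step 1: dF = F2 - F1 = -9.55942e-19 - (-9.529e-19) = -3.042e-21 J
Step 2: dT = T2 - T1 = 485.9 - 480.4 = 5.5 K
Step 3: S = -dF/dT = -(-3.042e-21)/5.5 = 5.531e-22 J/K

5.531e-22


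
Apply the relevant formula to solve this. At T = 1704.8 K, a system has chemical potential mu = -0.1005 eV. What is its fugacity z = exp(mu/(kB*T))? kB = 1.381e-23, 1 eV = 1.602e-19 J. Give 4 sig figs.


Step 1: Convert mu to Joules: -0.1005*1.602e-19 = -1.61e-20 J
Step 2: kB*T = 1.381e-23*1704.8 = 2.354e-20 J
Step 3: mu/(kB*T) = -0.6839
Step 4: z = exp(-0.6839) = 0.5047

0.5047


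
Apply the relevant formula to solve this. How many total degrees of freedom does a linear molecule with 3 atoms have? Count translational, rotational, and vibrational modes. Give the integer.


Step 1: Translational DOF = 3
Step 2: Rotational DOF (linear) = 2
Step 3: Vibrational DOF = 3*3 - 5 = 4
Step 4: Total = 3 + 2 + 4 = 9

9


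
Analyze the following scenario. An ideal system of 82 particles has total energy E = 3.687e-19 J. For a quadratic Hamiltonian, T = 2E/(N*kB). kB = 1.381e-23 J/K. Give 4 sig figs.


Step 1: Numerator = 2*E = 2*3.687e-19 = 7.374e-19 J
Step 2: Denominator = N*kB = 82*1.381e-23 = 1.132e-21
Step 3: T = 7.374e-19 / 1.132e-21 = 651.2 K

651.2


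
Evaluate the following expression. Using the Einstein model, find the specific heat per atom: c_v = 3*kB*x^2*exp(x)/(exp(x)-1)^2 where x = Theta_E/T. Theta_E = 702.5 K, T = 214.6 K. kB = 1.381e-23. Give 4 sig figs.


Step 1: x = Theta_E/T = 702.5/214.6 = 3.274
Step 2: x^2 = 10.72
Step 3: exp(x) = 26.4
Step 4: c_v = 3*1.381e-23*10.72*26.4/(26.4-1)^2 = 1.816e-23

1.816e-23


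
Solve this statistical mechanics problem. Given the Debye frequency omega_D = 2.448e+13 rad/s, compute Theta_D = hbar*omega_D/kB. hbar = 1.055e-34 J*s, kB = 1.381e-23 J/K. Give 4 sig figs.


Step 1: hbar*omega_D = 1.055e-34 * 2.448e+13 = 2.583e-21 J
Step 2: Theta_D = 2.583e-21 / 1.381e-23
Step 3: Theta_D = 187 K

187


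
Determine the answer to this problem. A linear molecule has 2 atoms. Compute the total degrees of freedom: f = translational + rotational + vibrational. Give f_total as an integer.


Step 1: Translational DOF = 3
Step 2: Rotational DOF (linear) = 2
Step 3: Vibrational DOF = 3*2 - 5 = 1
Step 4: Total = 3 + 2 + 1 = 6

6


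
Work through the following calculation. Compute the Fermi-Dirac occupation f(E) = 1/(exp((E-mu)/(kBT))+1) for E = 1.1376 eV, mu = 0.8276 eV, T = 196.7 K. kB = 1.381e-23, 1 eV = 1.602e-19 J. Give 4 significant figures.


Step 1: (E - mu) = 1.1376 - 0.8276 = 0.31 eV
Step 2: Convert: (E-mu)*eV = 4.966e-20 J
Step 3: x = (E-mu)*eV/(kB*T) = 18.28
Step 4: f = 1/(exp(18.28)+1) = 1.149e-08

1.149e-08


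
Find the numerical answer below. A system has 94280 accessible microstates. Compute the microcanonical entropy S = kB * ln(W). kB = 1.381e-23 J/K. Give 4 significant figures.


Step 1: ln(W) = ln(94280) = 11.45
Step 2: S = kB * ln(W) = 1.381e-23 * 11.45
Step 3: S = 1.582e-22 J/K

1.582e-22


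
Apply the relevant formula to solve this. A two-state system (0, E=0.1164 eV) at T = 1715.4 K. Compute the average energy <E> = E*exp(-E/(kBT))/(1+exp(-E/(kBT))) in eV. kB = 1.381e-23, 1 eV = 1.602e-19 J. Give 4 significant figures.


Step 1: beta*E = 0.1164*1.602e-19/(1.381e-23*1715.4) = 0.7871
Step 2: exp(-beta*E) = 0.4551
Step 3: <E> = 0.1164*0.4551/(1+0.4551) = 0.03641 eV

0.03641


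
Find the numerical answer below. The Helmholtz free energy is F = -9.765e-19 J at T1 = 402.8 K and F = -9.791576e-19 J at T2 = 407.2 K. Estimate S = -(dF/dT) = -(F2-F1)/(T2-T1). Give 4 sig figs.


Step 1: dF = F2 - F1 = -9.791576e-19 - (-9.765e-19) = -2.6576e-21 J
Step 2: dT = T2 - T1 = 407.2 - 402.8 = 4.4 K
Step 3: S = -dF/dT = -(-2.6576e-21)/4.4 = 6.04e-22 J/K

6.04e-22


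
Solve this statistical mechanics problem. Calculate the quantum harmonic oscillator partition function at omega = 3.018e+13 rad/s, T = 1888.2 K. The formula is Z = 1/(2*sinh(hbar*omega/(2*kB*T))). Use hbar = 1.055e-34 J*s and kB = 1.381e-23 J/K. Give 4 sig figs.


Step 1: Compute x = hbar*omega/(kB*T) = 1.055e-34*3.018e+13/(1.381e-23*1888.2) = 0.1221
Step 2: x/2 = 0.06105
Step 3: sinh(x/2) = 0.06109
Step 4: Z = 1/(2*0.06109) = 8.185

8.185


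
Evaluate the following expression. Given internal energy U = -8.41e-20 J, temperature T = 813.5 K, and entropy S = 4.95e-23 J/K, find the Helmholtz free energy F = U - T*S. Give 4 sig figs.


Step 1: T*S = 813.5 * 4.95e-23 = 4.027e-20 J
Step 2: F = U - T*S = -8.41e-20 - 4.027e-20
Step 3: F = -1.244e-19 J

-1.244e-19


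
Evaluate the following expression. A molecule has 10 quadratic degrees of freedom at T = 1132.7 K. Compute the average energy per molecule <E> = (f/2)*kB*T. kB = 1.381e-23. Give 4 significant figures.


Step 1: f/2 = 10/2 = 5
Step 2: kB*T = 1.381e-23 * 1132.7 = 1.564e-20
Step 3: <E> = 5 * 1.564e-20 = 7.821e-20 J

7.821e-20


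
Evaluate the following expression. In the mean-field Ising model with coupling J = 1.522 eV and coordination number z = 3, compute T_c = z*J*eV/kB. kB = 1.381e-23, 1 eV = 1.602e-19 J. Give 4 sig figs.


Step 1: z*J = 3*1.522 = 4.566 eV
Step 2: Convert to Joules: 4.566*1.602e-19 = 7.315e-19 J
Step 3: T_c = 7.315e-19 / 1.381e-23 = 5.297e+04 K

5.297e+04


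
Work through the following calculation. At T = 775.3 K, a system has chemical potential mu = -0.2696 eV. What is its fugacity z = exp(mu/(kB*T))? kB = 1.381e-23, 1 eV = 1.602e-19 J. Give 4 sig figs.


Step 1: Convert mu to Joules: -0.2696*1.602e-19 = -4.319e-20 J
Step 2: kB*T = 1.381e-23*775.3 = 1.071e-20 J
Step 3: mu/(kB*T) = -4.034
Step 4: z = exp(-4.034) = 0.01771

0.01771


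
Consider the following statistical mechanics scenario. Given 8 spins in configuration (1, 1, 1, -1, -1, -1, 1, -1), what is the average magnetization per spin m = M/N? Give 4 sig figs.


Step 1: Count up spins (+1): 4, down spins (-1): 4
Step 2: Total magnetization M = 4 - 4 = 0
Step 3: m = M/N = 0/8 = 0

0


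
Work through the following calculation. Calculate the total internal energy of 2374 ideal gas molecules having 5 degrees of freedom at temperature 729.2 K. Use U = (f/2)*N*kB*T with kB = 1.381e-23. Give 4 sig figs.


Step 1: f/2 = 5/2 = 2.5
Step 2: N*kB*T = 2374*1.381e-23*729.2 = 2.391e-17
Step 3: U = 2.5 * 2.391e-17 = 5.977e-17 J

5.977e-17


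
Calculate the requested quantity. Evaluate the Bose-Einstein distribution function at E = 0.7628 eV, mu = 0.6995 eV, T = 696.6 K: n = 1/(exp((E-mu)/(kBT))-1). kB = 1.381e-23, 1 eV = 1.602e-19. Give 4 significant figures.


Step 1: (E - mu) = 0.0633 eV
Step 2: x = (E-mu)*eV/(kB*T) = 0.0633*1.602e-19/(1.381e-23*696.6) = 1.054
Step 3: exp(x) = 2.869
Step 4: n = 1/(exp(x)-1) = 0.5349

0.5349


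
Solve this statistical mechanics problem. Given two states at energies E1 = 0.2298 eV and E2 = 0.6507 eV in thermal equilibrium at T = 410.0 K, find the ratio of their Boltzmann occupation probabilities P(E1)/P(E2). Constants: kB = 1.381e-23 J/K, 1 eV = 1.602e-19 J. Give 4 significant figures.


Step 1: Compute energy difference dE = E1 - E2 = 0.2298 - 0.6507 = -0.4209 eV
Step 2: Convert to Joules: dE_J = -0.4209 * 1.602e-19 = -6.743e-20 J
Step 3: Compute exponent = -dE_J / (kB * T) = -(-6.743e-20) / (1.381e-23 * 410.0) = 11.91
Step 4: P(E1)/P(E2) = exp(11.91) = 1.486e+05

1.486e+05


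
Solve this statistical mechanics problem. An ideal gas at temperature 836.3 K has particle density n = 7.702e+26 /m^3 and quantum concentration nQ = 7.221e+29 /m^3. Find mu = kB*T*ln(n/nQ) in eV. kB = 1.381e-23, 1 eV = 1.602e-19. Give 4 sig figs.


Step 1: n/nQ = 7.702e+26/7.221e+29 = 0.001067
Step 2: ln(n/nQ) = -6.843
Step 3: mu = kB*T*ln(n/nQ) = 1.155e-20*-6.843 = -7.903e-20 J
Step 4: Convert to eV: -7.903e-20/1.602e-19 = -0.4934 eV

-0.4934


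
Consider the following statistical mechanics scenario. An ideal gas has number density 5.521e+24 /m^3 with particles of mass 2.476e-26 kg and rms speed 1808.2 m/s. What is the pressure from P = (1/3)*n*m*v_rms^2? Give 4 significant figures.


Step 1: v_rms^2 = 1808.2^2 = 3.27e+06
Step 2: n*m = 5.521e+24*2.476e-26 = 0.1367
Step 3: P = (1/3)*0.1367*3.27e+06 = 1.49e+05 Pa

1.49e+05


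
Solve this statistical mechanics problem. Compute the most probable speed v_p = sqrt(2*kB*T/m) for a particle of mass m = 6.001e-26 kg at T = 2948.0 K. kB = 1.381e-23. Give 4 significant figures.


Step 1: Numerator = 2*kB*T = 2*1.381e-23*2948.0 = 8.142e-20
Step 2: Ratio = 8.142e-20 / 6.001e-26 = 1.357e+06
Step 3: v_p = sqrt(1.357e+06) = 1165 m/s

1165


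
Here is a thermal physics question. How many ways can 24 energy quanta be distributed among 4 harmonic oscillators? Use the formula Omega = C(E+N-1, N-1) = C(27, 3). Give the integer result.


Step 1: Use binomial coefficient C(27, 3)
Step 2: Numerator = 27! / 24!
Step 3: Denominator = 3!
Step 4: Omega = 2925

2925


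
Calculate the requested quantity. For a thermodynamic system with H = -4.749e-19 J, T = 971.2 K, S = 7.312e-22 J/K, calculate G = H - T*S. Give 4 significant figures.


Step 1: T*S = 971.2 * 7.312e-22 = 7.101e-19 J
Step 2: G = H - T*S = -4.749e-19 - 7.101e-19
Step 3: G = -1.185e-18 J

-1.185e-18


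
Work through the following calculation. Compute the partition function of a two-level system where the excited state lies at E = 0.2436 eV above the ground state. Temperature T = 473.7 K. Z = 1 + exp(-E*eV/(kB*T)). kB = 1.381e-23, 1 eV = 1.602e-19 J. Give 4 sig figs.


Step 1: Compute beta*E = E*eV/(kB*T) = 0.2436*1.602e-19/(1.381e-23*473.7) = 5.965
Step 2: exp(-beta*E) = exp(-5.965) = 0.002566
Step 3: Z = 1 + 0.002566 = 1.003

1.003


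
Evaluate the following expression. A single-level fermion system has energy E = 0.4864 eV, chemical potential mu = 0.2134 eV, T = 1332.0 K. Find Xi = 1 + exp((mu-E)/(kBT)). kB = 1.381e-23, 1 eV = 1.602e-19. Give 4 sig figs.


Step 1: (mu - E) = 0.2134 - 0.4864 = -0.273 eV
Step 2: x = (mu-E)*eV/(kB*T) = -0.273*1.602e-19/(1.381e-23*1332.0) = -2.378
Step 3: exp(x) = 0.09278
Step 4: Xi = 1 + 0.09278 = 1.093

1.093


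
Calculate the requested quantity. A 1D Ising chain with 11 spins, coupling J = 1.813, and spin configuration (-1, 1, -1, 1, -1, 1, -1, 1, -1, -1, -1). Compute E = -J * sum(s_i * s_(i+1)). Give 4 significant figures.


Step 1: Nearest-neighbor products: -1, -1, -1, -1, -1, -1, -1, -1, 1, 1
Step 2: Sum of products = -6
Step 3: E = -1.813 * -6 = 10.88

10.88


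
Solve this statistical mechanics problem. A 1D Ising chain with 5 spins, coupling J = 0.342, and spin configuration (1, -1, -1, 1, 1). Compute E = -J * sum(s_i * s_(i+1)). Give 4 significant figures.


Step 1: Nearest-neighbor products: -1, 1, -1, 1
Step 2: Sum of products = 0
Step 3: E = -0.342 * 0 = 0

0


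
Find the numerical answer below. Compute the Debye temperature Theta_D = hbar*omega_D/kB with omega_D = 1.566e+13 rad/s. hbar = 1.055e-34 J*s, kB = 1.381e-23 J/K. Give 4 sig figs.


Step 1: hbar*omega_D = 1.055e-34 * 1.566e+13 = 1.652e-21 J
Step 2: Theta_D = 1.652e-21 / 1.381e-23
Step 3: Theta_D = 119.6 K

119.6


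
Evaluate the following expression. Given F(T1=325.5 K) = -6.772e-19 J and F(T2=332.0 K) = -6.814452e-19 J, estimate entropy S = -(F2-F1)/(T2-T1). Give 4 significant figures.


Step 1: dF = F2 - F1 = -6.814452e-19 - (-6.772e-19) = -4.2452e-21 J
Step 2: dT = T2 - T1 = 332.0 - 325.5 = 6.5 K
Step 3: S = -dF/dT = -(-4.2452e-21)/6.5 = 6.531e-22 J/K

6.531e-22


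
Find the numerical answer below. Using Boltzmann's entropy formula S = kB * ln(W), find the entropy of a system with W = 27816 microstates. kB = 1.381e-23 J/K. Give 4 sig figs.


Step 1: ln(W) = ln(27816) = 10.23
Step 2: S = kB * ln(W) = 1.381e-23 * 10.23
Step 3: S = 1.413e-22 J/K

1.413e-22


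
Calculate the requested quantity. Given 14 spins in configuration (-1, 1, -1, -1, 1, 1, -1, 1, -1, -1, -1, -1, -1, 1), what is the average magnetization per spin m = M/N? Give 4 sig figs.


Step 1: Count up spins (+1): 5, down spins (-1): 9
Step 2: Total magnetization M = 5 - 9 = -4
Step 3: m = M/N = -4/14 = -0.2857

-0.2857


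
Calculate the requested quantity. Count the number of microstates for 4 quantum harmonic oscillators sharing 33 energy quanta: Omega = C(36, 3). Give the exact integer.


Step 1: Use binomial coefficient C(36, 3)
Step 2: Numerator = 36! / 33!
Step 3: Denominator = 3!
Step 4: Omega = 7140

7140


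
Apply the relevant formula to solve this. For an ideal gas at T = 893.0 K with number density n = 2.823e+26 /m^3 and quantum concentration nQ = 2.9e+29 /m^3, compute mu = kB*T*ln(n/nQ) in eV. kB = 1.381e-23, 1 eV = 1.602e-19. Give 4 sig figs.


Step 1: n/nQ = 2.823e+26/2.9e+29 = 0.0009734
Step 2: ln(n/nQ) = -6.935
Step 3: mu = kB*T*ln(n/nQ) = 1.233e-20*-6.935 = -8.552e-20 J
Step 4: Convert to eV: -8.552e-20/1.602e-19 = -0.5338 eV

-0.5338


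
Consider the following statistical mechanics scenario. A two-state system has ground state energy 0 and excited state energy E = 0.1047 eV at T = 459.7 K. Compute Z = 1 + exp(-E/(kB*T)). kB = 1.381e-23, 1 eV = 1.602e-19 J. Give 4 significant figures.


Step 1: Compute beta*E = E*eV/(kB*T) = 0.1047*1.602e-19/(1.381e-23*459.7) = 2.642
Step 2: exp(-beta*E) = exp(-2.642) = 0.07122
Step 3: Z = 1 + 0.07122 = 1.071

1.071


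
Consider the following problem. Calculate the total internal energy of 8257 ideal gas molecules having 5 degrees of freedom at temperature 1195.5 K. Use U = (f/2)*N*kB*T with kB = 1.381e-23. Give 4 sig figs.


Step 1: f/2 = 5/2 = 2.5
Step 2: N*kB*T = 8257*1.381e-23*1195.5 = 1.363e-16
Step 3: U = 2.5 * 1.363e-16 = 3.408e-16 J

3.408e-16


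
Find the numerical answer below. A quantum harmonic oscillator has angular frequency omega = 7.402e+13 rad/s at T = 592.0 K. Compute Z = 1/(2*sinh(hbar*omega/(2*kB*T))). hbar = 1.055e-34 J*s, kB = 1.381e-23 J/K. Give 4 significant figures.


Step 1: Compute x = hbar*omega/(kB*T) = 1.055e-34*7.402e+13/(1.381e-23*592.0) = 0.9552
Step 2: x/2 = 0.4776
Step 3: sinh(x/2) = 0.496
Step 4: Z = 1/(2*0.496) = 1.008

1.008


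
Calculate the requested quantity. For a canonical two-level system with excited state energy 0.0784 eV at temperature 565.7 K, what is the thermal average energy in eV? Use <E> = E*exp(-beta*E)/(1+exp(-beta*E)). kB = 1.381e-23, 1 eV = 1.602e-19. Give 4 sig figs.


Step 1: beta*E = 0.0784*1.602e-19/(1.381e-23*565.7) = 1.608
Step 2: exp(-beta*E) = 0.2004
Step 3: <E> = 0.0784*0.2004/(1+0.2004) = 0.01309 eV

0.01309


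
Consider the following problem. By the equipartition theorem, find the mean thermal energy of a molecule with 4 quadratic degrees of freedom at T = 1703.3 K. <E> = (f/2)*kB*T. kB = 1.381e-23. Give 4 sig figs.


Step 1: f/2 = 4/2 = 2
Step 2: kB*T = 1.381e-23 * 1703.3 = 2.352e-20
Step 3: <E> = 2 * 2.352e-20 = 4.705e-20 J

4.705e-20


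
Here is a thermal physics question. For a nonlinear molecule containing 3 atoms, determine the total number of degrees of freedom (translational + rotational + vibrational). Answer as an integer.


Step 1: Translational DOF = 3
Step 2: Rotational DOF (nonlinear) = 3
Step 3: Vibrational DOF = 3*3 - 6 = 3
Step 4: Total = 3 + 3 + 3 = 9

9


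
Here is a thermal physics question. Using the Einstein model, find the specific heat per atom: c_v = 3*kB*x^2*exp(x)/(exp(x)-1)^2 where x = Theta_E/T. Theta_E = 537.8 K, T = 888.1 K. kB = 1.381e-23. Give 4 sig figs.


Step 1: x = Theta_E/T = 537.8/888.1 = 0.6056
Step 2: x^2 = 0.3667
Step 3: exp(x) = 1.832
Step 4: c_v = 3*1.381e-23*0.3667*1.832/(1.832-1)^2 = 4.019e-23

4.019e-23


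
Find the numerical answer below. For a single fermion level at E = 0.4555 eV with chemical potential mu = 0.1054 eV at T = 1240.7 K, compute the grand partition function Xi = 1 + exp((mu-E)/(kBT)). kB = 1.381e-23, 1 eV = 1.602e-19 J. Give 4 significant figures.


Step 1: (mu - E) = 0.1054 - 0.4555 = -0.3501 eV
Step 2: x = (mu-E)*eV/(kB*T) = -0.3501*1.602e-19/(1.381e-23*1240.7) = -3.273
Step 3: exp(x) = 0.03788
Step 4: Xi = 1 + 0.03788 = 1.038

1.038


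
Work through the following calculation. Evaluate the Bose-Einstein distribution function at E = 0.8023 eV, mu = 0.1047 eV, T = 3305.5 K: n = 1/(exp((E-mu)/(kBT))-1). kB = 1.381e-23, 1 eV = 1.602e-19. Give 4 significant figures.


Step 1: (E - mu) = 0.6976 eV
Step 2: x = (E-mu)*eV/(kB*T) = 0.6976*1.602e-19/(1.381e-23*3305.5) = 2.448
Step 3: exp(x) = 11.57
Step 4: n = 1/(exp(x)-1) = 0.09463

0.09463


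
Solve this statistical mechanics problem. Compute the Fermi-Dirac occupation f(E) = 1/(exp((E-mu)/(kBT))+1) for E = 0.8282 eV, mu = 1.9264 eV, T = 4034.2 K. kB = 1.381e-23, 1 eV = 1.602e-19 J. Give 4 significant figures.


Step 1: (E - mu) = 0.8282 - 1.9264 = -1.098 eV
Step 2: Convert: (E-mu)*eV = -1.759e-19 J
Step 3: x = (E-mu)*eV/(kB*T) = -3.158
Step 4: f = 1/(exp(-3.158)+1) = 0.9592

0.9592


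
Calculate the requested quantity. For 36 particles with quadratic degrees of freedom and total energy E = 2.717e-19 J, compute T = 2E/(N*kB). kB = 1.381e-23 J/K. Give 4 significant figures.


Step 1: Numerator = 2*E = 2*2.717e-19 = 5.434e-19 J
Step 2: Denominator = N*kB = 36*1.381e-23 = 4.972e-22
Step 3: T = 5.434e-19 / 4.972e-22 = 1093 K

1093


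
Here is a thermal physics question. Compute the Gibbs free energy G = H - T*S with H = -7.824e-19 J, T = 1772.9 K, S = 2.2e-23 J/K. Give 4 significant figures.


Step 1: T*S = 1772.9 * 2.2e-23 = 3.9e-20 J
Step 2: G = H - T*S = -7.824e-19 - 3.9e-20
Step 3: G = -8.214e-19 J

-8.214e-19


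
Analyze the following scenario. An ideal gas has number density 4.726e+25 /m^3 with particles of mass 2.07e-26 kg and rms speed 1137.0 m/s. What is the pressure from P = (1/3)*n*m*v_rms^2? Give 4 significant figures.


Step 1: v_rms^2 = 1137.0^2 = 1.293e+06
Step 2: n*m = 4.726e+25*2.07e-26 = 0.9783
Step 3: P = (1/3)*0.9783*1.293e+06 = 4.216e+05 Pa

4.216e+05


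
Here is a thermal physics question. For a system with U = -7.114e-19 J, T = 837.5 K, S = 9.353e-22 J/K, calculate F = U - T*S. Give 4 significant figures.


Step 1: T*S = 837.5 * 9.353e-22 = 7.833e-19 J
Step 2: F = U - T*S = -7.114e-19 - 7.833e-19
Step 3: F = -1.495e-18 J

-1.495e-18


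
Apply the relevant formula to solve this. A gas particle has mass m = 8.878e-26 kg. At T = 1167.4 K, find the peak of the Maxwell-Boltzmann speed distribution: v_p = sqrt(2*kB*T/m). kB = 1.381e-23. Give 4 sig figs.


Step 1: Numerator = 2*kB*T = 2*1.381e-23*1167.4 = 3.224e-20
Step 2: Ratio = 3.224e-20 / 8.878e-26 = 3.632e+05
Step 3: v_p = sqrt(3.632e+05) = 602.6 m/s

602.6


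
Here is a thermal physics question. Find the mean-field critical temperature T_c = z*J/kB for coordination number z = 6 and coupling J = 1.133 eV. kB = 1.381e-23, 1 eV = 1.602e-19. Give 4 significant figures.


Step 1: z*J = 6*1.133 = 6.798 eV
Step 2: Convert to Joules: 6.798*1.602e-19 = 1.089e-18 J
Step 3: T_c = 1.089e-18 / 1.381e-23 = 7.886e+04 K

7.886e+04


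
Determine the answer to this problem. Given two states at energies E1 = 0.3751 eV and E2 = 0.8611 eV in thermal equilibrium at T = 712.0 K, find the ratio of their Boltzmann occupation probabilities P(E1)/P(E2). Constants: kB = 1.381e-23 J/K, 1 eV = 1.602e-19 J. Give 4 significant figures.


Step 1: Compute energy difference dE = E1 - E2 = 0.3751 - 0.8611 = -0.486 eV
Step 2: Convert to Joules: dE_J = -0.486 * 1.602e-19 = -7.786e-20 J
Step 3: Compute exponent = -dE_J / (kB * T) = -(-7.786e-20) / (1.381e-23 * 712.0) = 7.918
Step 4: P(E1)/P(E2) = exp(7.918) = 2747

2747


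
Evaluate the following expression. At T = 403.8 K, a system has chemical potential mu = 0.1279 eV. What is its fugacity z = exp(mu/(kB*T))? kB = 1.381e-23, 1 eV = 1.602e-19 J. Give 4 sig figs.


Step 1: Convert mu to Joules: 0.1279*1.602e-19 = 2.049e-20 J
Step 2: kB*T = 1.381e-23*403.8 = 5.576e-21 J
Step 3: mu/(kB*T) = 3.674
Step 4: z = exp(3.674) = 39.42

39.42


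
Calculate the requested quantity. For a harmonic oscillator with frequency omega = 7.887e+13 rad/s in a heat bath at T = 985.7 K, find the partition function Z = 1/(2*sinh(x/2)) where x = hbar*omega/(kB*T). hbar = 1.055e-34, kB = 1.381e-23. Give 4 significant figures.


Step 1: Compute x = hbar*omega/(kB*T) = 1.055e-34*7.887e+13/(1.381e-23*985.7) = 0.6113
Step 2: x/2 = 0.3056
Step 3: sinh(x/2) = 0.3104
Step 4: Z = 1/(2*0.3104) = 1.611

1.611


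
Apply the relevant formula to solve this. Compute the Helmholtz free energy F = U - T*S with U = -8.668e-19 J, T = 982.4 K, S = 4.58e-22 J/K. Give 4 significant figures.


Step 1: T*S = 982.4 * 4.58e-22 = 4.499e-19 J
Step 2: F = U - T*S = -8.668e-19 - 4.499e-19
Step 3: F = -1.317e-18 J

-1.317e-18


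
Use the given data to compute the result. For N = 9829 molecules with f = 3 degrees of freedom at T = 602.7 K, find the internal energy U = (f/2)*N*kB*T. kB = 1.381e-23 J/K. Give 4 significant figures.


Step 1: f/2 = 3/2 = 1.5
Step 2: N*kB*T = 9829*1.381e-23*602.7 = 8.181e-17
Step 3: U = 1.5 * 8.181e-17 = 1.227e-16 J

1.227e-16


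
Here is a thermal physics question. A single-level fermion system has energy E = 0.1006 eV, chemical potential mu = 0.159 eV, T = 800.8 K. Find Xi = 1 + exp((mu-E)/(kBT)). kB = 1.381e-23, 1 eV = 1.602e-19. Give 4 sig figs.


Step 1: (mu - E) = 0.159 - 0.1006 = 0.0584 eV
Step 2: x = (mu-E)*eV/(kB*T) = 0.0584*1.602e-19/(1.381e-23*800.8) = 0.846
Step 3: exp(x) = 2.33
Step 4: Xi = 1 + 2.33 = 3.33

3.33


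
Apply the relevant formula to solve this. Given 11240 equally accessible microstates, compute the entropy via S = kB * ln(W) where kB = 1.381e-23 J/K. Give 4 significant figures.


Step 1: ln(W) = ln(11240) = 9.327
Step 2: S = kB * ln(W) = 1.381e-23 * 9.327
Step 3: S = 1.288e-22 J/K

1.288e-22


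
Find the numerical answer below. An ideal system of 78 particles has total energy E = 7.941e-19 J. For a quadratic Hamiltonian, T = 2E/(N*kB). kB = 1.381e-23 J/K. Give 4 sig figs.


Step 1: Numerator = 2*E = 2*7.941e-19 = 1.588e-18 J
Step 2: Denominator = N*kB = 78*1.381e-23 = 1.077e-21
Step 3: T = 1.588e-18 / 1.077e-21 = 1474 K

1474


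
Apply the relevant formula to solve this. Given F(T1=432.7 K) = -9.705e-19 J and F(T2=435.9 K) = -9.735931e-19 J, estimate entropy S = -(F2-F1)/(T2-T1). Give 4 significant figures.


Step 1: dF = F2 - F1 = -9.735931e-19 - (-9.705e-19) = -3.0931e-21 J
Step 2: dT = T2 - T1 = 435.9 - 432.7 = 3.2 K
Step 3: S = -dF/dT = -(-3.0931e-21)/3.2 = 9.666e-22 J/K

9.666e-22


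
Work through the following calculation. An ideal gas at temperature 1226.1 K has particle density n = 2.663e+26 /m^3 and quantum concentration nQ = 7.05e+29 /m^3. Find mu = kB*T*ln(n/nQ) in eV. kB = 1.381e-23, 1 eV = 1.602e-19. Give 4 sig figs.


Step 1: n/nQ = 2.663e+26/7.05e+29 = 0.0003777
Step 2: ln(n/nQ) = -7.881
Step 3: mu = kB*T*ln(n/nQ) = 1.693e-20*-7.881 = -1.335e-19 J
Step 4: Convert to eV: -1.335e-19/1.602e-19 = -0.833 eV

-0.833


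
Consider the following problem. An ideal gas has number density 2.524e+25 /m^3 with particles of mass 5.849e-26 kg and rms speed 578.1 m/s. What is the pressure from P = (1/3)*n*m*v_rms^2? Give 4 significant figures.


Step 1: v_rms^2 = 578.1^2 = 3.342e+05
Step 2: n*m = 2.524e+25*5.849e-26 = 1.476
Step 3: P = (1/3)*1.476*3.342e+05 = 1.645e+05 Pa

1.645e+05


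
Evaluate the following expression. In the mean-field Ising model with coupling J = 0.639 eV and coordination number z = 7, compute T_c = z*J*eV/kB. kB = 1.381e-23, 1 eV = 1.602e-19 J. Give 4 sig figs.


Step 1: z*J = 7*0.639 = 4.473 eV
Step 2: Convert to Joules: 4.473*1.602e-19 = 7.166e-19 J
Step 3: T_c = 7.166e-19 / 1.381e-23 = 5.189e+04 K

5.189e+04


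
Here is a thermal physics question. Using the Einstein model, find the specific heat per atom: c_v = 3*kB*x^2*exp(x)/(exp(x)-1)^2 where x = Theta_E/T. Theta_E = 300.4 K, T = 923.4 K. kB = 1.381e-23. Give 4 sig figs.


Step 1: x = Theta_E/T = 300.4/923.4 = 0.3253
Step 2: x^2 = 0.1058
Step 3: exp(x) = 1.384
Step 4: c_v = 3*1.381e-23*0.1058*1.384/(1.384-1)^2 = 4.107e-23

4.107e-23


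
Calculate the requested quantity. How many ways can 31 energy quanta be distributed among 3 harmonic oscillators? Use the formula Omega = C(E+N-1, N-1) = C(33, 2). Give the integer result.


Step 1: Use binomial coefficient C(33, 2)
Step 2: Numerator = 33! / 31!
Step 3: Denominator = 2!
Step 4: Omega = 528

528


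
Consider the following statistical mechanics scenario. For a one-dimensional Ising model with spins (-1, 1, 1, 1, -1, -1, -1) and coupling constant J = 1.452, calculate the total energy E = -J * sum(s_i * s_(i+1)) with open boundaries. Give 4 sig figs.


Step 1: Nearest-neighbor products: -1, 1, 1, -1, 1, 1
Step 2: Sum of products = 2
Step 3: E = -1.452 * 2 = -2.904

-2.904


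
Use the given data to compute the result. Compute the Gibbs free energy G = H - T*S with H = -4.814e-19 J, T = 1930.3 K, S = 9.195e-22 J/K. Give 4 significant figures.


Step 1: T*S = 1930.3 * 9.195e-22 = 1.775e-18 J
Step 2: G = H - T*S = -4.814e-19 - 1.775e-18
Step 3: G = -2.256e-18 J

-2.256e-18


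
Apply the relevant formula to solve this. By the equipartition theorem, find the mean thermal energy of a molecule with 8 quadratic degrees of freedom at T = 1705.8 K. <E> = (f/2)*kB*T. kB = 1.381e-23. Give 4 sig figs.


Step 1: f/2 = 8/2 = 4
Step 2: kB*T = 1.381e-23 * 1705.8 = 2.356e-20
Step 3: <E> = 4 * 2.356e-20 = 9.423e-20 J

9.423e-20


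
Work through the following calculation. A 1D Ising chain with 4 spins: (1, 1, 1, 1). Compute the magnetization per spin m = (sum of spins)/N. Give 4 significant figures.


Step 1: Count up spins (+1): 4, down spins (-1): 0
Step 2: Total magnetization M = 4 - 0 = 4
Step 3: m = M/N = 4/4 = 1

1
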